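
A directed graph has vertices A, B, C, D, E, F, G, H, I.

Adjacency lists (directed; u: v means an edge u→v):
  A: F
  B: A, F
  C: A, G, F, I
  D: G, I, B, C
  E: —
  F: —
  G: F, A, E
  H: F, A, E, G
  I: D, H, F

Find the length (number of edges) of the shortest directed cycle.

2

For each vertex v, BFS finds the shortest path from v back to v.
The shortest such closed walk is I → D → I, length 2.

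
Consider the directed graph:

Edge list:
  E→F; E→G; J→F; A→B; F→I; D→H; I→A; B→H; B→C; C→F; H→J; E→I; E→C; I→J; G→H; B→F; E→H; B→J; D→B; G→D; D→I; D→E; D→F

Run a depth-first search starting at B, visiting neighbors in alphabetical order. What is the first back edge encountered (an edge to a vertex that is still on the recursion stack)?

A→B

DFS from B (visiting neighbors in alphabetical order); mark gray on enter, black on exit:
B gray
  C gray
    F gray
      I gray
        A gray
          A→B: B is gray → back edge
First back edge: A → B.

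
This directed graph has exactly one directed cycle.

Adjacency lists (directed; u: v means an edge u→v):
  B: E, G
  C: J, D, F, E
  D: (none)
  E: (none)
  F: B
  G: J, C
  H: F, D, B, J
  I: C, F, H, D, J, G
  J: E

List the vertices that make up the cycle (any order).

B, C, F, G

DFS with gray/black marking from G:
G gray
  J gray
    E gray
    E black
  J black
  C gray
    C→J: J black — skip
    D gray
    D black
    F gray
      B gray
        B→E: E black — skip
        B→G: G is gray → back edge
Back edge closes the cycle G → C → F → B → G; its vertices are {B, C, F, G}.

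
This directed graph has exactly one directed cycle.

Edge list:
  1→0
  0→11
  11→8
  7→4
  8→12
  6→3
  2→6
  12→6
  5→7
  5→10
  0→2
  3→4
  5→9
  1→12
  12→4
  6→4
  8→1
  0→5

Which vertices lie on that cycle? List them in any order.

0, 1, 8, 11

DFS with gray/black marking from 0:
0 gray
  11 gray
    8 gray
      1 gray
        1→0: 0 is gray → back edge
Back edge closes the cycle 0 → 11 → 8 → 1 → 0; its vertices are {0, 1, 8, 11}.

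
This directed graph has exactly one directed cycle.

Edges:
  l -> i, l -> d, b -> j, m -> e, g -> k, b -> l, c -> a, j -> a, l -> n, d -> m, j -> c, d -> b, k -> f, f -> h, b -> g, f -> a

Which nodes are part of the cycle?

DFS with gray/black marking from d:
d gray
  m gray
    e gray
    e black
  m black
  b gray
    l gray
      l→d: d is gray → back edge
Back edge closes the cycle d → b → l → d; its vertices are {b, d, l}.

b, d, l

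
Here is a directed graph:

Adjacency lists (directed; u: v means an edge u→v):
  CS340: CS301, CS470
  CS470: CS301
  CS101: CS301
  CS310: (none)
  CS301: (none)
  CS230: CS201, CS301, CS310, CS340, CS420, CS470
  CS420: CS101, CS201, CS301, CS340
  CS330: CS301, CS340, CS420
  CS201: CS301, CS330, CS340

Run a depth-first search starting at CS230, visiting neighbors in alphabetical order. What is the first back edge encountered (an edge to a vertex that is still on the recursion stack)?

DFS from CS230 (visiting neighbors in alphabetical order); mark gray on enter, black on exit:
CS230 gray
  CS201 gray
    CS301 gray
    CS301 black
    CS330 gray
      CS330→CS301: CS301 black — skip
      CS340 gray
        CS340→CS301: CS301 black — skip
        CS470 gray
          CS470→CS301: CS301 black — skip
        CS470 black
      CS340 black
      CS420 gray
        CS101 gray
          CS101→CS301: CS301 black — skip
        CS101 black
        CS420→CS201: CS201 is gray → back edge
First back edge: CS420 → CS201.

CS420->CS201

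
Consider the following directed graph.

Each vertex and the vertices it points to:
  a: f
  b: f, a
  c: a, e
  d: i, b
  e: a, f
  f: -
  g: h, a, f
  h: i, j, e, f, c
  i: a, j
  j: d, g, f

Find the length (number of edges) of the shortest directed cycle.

For each vertex v, BFS finds the shortest path from v back to v.
The shortest such closed walk is h → j → g → h, length 3.

3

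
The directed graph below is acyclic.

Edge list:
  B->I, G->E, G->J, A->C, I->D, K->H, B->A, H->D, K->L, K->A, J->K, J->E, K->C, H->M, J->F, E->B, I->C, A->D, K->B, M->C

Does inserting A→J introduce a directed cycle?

Adding A→J creates a cycle iff J can already reach A.
Path from J: J → K → A.
So J → … → A → J is a cycle.

Yes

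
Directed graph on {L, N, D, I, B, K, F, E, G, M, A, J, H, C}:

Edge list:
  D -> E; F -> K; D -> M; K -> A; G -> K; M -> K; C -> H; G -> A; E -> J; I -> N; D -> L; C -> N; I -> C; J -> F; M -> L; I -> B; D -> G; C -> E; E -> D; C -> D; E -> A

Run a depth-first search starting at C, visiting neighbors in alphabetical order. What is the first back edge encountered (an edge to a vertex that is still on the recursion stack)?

DFS from C (visiting neighbors in alphabetical order); mark gray on enter, black on exit:
C gray
  D gray
    E gray
      A gray
      A black
      E→D: D is gray → back edge
First back edge: E → D.

E->D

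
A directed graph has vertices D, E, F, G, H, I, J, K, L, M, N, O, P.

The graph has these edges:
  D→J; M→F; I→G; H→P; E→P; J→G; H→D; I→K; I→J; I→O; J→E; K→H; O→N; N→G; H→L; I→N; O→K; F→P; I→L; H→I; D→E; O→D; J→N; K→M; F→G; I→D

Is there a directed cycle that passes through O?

Yes

O is on a cycle iff O can reach itself via ≥1 edge.
O → K → H → I → O — yes.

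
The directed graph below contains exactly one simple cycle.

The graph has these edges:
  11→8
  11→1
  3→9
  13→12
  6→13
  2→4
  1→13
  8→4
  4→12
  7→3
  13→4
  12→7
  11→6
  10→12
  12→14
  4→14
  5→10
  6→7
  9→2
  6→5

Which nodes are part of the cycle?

2, 3, 4, 7, 9, 12

DFS with gray/black marking from 7:
7 gray
  3 gray
    9 gray
      2 gray
        4 gray
          14 gray
          14 black
          12 gray
            12→14: 14 black — skip
            12→7: 7 is gray → back edge
Back edge closes the cycle 7 → 3 → 9 → 2 → 4 → 12 → 7; its vertices are {2, 3, 4, 7, 9, 12}.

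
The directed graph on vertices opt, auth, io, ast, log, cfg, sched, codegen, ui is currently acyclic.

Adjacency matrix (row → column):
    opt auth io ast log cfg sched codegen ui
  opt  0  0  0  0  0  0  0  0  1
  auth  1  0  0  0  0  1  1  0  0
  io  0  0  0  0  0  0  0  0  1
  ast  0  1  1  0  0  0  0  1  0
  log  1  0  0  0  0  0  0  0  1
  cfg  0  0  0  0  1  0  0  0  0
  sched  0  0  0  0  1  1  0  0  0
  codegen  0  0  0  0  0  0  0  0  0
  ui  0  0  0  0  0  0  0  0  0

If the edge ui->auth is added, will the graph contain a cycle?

Adding ui→auth creates a cycle iff auth can already reach ui.
Path from auth: auth → opt → ui.
So auth → … → ui → auth is a cycle.

Yes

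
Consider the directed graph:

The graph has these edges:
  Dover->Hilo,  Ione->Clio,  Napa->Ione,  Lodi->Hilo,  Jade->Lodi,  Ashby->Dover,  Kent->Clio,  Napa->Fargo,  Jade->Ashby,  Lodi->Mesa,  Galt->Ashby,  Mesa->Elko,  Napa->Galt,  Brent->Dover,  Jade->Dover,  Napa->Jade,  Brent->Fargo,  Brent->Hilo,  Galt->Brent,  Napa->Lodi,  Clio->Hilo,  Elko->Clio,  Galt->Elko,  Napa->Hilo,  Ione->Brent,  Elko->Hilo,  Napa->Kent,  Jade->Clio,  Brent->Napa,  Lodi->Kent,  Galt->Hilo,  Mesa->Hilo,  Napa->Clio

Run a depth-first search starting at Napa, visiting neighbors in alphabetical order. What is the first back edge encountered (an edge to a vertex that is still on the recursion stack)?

DFS from Napa (visiting neighbors in alphabetical order); mark gray on enter, black on exit:
Napa gray
  Clio gray
    Hilo gray
    Hilo black
  Clio black
  Fargo gray
  Fargo black
  Galt gray
    Ashby gray
      Dover gray
        Dover→Hilo: Hilo black — skip
      Dover black
    Ashby black
    Brent gray
      Brent→Dover: Dover black — skip
      Brent→Fargo: Fargo black — skip
      Brent→Hilo: Hilo black — skip
      Brent→Napa: Napa is gray → back edge
First back edge: Brent → Napa.

Brent→Napa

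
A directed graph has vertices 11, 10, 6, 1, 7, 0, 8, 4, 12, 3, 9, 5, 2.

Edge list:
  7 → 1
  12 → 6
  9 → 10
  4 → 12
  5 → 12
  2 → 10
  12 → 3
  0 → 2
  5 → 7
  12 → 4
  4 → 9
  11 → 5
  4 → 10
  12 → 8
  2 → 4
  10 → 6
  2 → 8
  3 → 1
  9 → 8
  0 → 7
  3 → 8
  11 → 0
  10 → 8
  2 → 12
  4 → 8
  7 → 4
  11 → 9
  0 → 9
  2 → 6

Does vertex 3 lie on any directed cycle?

3 lies on a cycle iff there is a path from 3 back to itself.
Exploring from 3, it never reaches itself; equivalently, its strongly connected component is a singleton.

No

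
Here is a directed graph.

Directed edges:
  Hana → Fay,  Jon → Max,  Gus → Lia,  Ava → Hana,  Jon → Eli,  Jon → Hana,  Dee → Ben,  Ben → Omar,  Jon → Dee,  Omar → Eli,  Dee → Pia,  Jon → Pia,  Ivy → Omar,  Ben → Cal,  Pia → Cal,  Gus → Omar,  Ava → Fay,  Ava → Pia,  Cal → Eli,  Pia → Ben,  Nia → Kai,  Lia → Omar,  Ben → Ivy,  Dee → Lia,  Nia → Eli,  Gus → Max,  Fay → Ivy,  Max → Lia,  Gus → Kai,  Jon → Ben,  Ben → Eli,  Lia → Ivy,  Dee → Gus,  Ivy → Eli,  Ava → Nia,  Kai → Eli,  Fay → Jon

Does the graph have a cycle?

DFS with white/gray/black marking, starting from Ava:
Ava gray
  Fay gray
    Jon gray
      Ben gray
        Eli gray
        Eli black
        Ivy gray
          Omar gray
            Omar→Eli: Eli black — skip
          Omar black
          Ivy→Eli: Eli black — skip
        Ivy black
        Cal gray
          Cal→Eli: Eli black — skip
        Cal black
        Ben→Omar: Omar black — skip
      Ben black
      Hana gray
        Hana→Fay: Fay is gray → back edge
Back edge found, so a cycle exists: Fay → Jon → Hana → Fay.

Yes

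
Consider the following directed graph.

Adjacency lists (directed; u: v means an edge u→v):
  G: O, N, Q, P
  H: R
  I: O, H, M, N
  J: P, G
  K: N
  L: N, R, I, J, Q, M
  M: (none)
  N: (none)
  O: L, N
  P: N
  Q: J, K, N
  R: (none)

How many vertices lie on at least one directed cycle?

A vertex is on a directed cycle iff it belongs to a strongly connected component of size ≥ 2 (or has a self-loop).
The vertices on cycles are {G, I, J, L, O, Q} — 6 in total.

6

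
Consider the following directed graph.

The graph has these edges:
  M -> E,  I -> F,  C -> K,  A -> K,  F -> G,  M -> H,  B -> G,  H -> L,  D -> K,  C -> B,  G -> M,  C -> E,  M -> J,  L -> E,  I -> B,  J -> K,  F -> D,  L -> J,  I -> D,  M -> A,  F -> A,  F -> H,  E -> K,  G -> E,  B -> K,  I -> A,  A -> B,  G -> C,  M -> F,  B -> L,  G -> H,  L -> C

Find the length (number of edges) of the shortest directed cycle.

For each vertex v, BFS finds the shortest path from v back to v.
The shortest such closed walk is F → G → M → F, length 3.

3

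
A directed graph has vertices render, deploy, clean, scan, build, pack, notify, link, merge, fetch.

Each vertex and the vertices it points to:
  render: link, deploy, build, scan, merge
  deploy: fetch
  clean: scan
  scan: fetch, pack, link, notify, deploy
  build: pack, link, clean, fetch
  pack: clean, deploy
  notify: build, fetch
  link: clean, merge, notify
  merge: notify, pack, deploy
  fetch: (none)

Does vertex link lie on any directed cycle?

link is on a cycle iff link can reach itself via ≥1 edge.
link → clean → scan → link — yes.

Yes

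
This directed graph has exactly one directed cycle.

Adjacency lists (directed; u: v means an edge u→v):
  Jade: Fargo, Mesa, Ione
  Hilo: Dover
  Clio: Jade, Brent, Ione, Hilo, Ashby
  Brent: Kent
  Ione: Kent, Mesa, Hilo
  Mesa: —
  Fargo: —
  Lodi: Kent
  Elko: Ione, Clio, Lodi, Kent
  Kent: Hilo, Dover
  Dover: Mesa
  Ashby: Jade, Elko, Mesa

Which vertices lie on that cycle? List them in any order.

Clio, Elko, Ashby

DFS with gray/black marking from Elko:
Elko gray
  Ione gray
    Kent gray
      Hilo gray
        Dover gray
          Mesa gray
          Mesa black
        Dover black
      Hilo black
      Kent→Dover: Dover black — skip
    Kent black
    Ione→Mesa: Mesa black — skip
    Ione→Hilo: Hilo black — skip
  Ione black
  Clio gray
    Jade gray
      Fargo gray
      Fargo black
      Jade→Mesa: Mesa black — skip
      Jade→Ione: Ione black — skip
    Jade black
    Brent gray
      Brent→Kent: Kent black — skip
    Brent black
    Clio→Ione: Ione black — skip
    Clio→Hilo: Hilo black — skip
    Ashby gray
      Ashby→Jade: Jade black — skip
      Ashby→Elko: Elko is gray → back edge
Back edge closes the cycle Elko → Clio → Ashby → Elko; its vertices are {Clio, Elko, Ashby}.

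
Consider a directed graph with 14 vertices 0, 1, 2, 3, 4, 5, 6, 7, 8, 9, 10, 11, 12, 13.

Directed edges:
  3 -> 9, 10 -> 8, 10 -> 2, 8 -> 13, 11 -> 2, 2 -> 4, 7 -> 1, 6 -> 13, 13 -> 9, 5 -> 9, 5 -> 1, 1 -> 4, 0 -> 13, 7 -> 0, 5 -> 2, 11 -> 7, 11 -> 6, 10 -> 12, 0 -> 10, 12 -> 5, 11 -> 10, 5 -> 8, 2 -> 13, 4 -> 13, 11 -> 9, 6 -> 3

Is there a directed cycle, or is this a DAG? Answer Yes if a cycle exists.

DFS with white/gray/black marking, starting from 1:
1 gray
  4 gray
    13 gray
      9 gray
      9 black
    13 black
  4 black
1 black
0 gray
  0→13: 13 black — skip
  10 gray
    8 gray
      8→13: 13 black — skip
    8 black
    12 gray
      5 gray
        5→1: 1 black — skip
        5→8: 8 black — skip
        2 gray
          2→4: 4 black — skip
          2→13: 13 black — skip
        2 black
        5→9: 9 black — skip
      5 black
    12 black
    10→2: 2 black — skip
  10 black
0 black
3 gray
  3→9: 9 black — skip
3 black
6 gray
  6→13: 13 black — skip
  6→3: 3 black — skip
6 black
7 gray
  7→1: 1 black — skip
  7→0: 0 black — skip
7 black
11 gray
  11→6: 6 black — skip
  11→9: 9 black — skip
  11→10: 10 black — skip
  11→2: 2 black — skip
  11→7: 7 black — skip
11 black
Every edge goes to a white or black vertex — no back edge, so the graph is acyclic.

No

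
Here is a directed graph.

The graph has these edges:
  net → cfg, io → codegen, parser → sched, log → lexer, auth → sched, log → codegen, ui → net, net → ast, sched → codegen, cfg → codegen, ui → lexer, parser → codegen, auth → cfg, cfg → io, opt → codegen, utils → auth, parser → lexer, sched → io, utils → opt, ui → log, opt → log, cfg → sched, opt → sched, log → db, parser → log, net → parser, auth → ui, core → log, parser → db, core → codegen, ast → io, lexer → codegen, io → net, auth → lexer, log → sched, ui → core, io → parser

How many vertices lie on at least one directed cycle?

7

A vertex is on a directed cycle iff it belongs to a strongly connected component of size ≥ 2 (or has a self-loop).
The vertices on cycles are {io, ast, cfg, log, net, sched, parser} — 7 in total.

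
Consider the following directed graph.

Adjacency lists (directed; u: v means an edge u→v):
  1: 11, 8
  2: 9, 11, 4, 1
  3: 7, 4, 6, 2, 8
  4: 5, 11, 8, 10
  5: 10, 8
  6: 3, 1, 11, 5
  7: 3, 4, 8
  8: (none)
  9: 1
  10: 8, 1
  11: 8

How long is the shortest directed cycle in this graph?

2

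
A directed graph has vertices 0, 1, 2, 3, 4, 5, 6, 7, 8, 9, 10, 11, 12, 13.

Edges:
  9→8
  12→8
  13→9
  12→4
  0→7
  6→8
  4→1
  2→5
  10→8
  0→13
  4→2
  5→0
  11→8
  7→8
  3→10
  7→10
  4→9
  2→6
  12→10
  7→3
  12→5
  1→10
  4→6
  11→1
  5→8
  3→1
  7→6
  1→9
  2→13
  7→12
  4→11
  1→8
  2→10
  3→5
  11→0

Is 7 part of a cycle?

Yes

7 is on a cycle iff 7 can reach itself via ≥1 edge.
7 → 12 → 5 → 0 → 7 — yes.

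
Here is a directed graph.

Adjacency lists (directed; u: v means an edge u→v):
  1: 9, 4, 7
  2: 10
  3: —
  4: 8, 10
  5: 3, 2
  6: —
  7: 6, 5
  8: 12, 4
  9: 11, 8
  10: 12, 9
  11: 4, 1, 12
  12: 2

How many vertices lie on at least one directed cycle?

A vertex is on a directed cycle iff it belongs to a strongly connected component of size ≥ 2 (or has a self-loop).
The vertices on cycles are {1, 2, 4, 5, 7, 8, 9, 10, 11, 12} — 10 in total.

10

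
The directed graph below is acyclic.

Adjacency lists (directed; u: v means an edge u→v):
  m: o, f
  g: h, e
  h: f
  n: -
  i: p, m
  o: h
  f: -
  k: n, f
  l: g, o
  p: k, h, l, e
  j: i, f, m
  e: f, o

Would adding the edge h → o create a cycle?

Yes

Adding h→o creates a cycle iff o can already reach h.
Path from o: o → h.
So o → … → h → o is a cycle.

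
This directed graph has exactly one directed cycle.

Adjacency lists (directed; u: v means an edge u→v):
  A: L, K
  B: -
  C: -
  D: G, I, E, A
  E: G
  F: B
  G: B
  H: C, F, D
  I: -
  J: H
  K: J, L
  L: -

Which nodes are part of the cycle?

DFS with gray/black marking from H:
H gray
  C gray
  C black
  F gray
    B gray
    B black
  F black
  D gray
    G gray
      G→B: B black — skip
    G black
    I gray
    I black
    E gray
      E→G: G black — skip
    E black
    A gray
      L gray
      L black
      K gray
        J gray
          J→H: H is gray → back edge
Back edge closes the cycle H → D → A → K → J → H; its vertices are {A, D, H, J, K}.

A, D, H, J, K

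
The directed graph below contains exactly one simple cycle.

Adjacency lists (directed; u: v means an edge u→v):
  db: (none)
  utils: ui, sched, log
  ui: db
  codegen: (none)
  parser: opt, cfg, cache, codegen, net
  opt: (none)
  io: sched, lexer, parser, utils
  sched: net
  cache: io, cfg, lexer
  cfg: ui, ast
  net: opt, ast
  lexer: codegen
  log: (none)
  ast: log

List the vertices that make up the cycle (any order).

io, cache, parser

DFS with gray/black marking from cache:
cache gray
  io gray
    sched gray
      net gray
        opt gray
        opt black
        ast gray
          log gray
          log black
        ast black
      net black
    sched black
    lexer gray
      codegen gray
      codegen black
    lexer black
    parser gray
      parser→opt: opt black — skip
      cfg gray
        ui gray
          db gray
          db black
        ui black
        cfg→ast: ast black — skip
      cfg black
      parser→cache: cache is gray → back edge
Back edge closes the cycle cache → io → parser → cache; its vertices are {io, cache, parser}.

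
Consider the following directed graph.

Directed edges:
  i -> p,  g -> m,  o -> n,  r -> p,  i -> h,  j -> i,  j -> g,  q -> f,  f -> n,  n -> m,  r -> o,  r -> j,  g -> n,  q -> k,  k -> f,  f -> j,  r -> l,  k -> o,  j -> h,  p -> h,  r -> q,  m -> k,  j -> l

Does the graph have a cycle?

Yes

DFS with white/gray/black marking, starting from q:
q gray
  k gray
    f gray
      j gray
        h gray
        h black
        i gray
          i→h: h black — skip
          p gray
            p→h: h black — skip
          p black
        i black
        g gray
          m gray
            m→k: k is gray → back edge
Back edge found, so a cycle exists: k → f → j → g → m → k.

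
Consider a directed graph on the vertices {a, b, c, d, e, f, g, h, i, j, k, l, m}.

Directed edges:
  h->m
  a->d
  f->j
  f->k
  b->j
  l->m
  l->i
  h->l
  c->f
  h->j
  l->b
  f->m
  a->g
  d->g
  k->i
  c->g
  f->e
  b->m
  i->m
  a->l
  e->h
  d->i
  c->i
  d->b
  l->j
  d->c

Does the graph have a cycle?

No

DFS with white/gray/black marking, starting from a:
a gray
  l gray
    j gray
    j black
    m gray
    m black
    b gray
      b→m: m black — skip
      b→j: j black — skip
    b black
    i gray
      i→m: m black — skip
    i black
  l black
  g gray
  g black
  d gray
    d→b: b black — skip
    c gray
      f gray
        f→m: m black — skip
        f→j: j black — skip
        e gray
          h gray
            h→j: j black — skip
            h→m: m black — skip
            h→l: l black — skip
          h black
        e black
        k gray
          k→i: i black — skip
        k black
      f black
      c→g: g black — skip
      c→i: i black — skip
    c black
    d→g: g black — skip
    d→i: i black — skip
  d black
a black
Every edge goes to a white or black vertex — no back edge, so the graph is acyclic.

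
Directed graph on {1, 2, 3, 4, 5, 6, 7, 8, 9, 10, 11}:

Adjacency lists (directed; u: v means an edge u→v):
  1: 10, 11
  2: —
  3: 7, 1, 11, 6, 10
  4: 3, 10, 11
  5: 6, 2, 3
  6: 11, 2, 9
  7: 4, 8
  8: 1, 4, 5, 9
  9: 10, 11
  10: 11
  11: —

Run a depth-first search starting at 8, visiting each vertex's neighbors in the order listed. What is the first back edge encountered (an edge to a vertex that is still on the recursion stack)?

DFS from 8 (visiting each vertex's neighbors in the order listed); mark gray on enter, black on exit:
8 gray
  1 gray
    10 gray
      11 gray
      11 black
    10 black
    1→11: 11 black — skip
  1 black
  4 gray
    3 gray
      7 gray
        7→4: 4 is gray → back edge
First back edge: 7 → 4.

7→4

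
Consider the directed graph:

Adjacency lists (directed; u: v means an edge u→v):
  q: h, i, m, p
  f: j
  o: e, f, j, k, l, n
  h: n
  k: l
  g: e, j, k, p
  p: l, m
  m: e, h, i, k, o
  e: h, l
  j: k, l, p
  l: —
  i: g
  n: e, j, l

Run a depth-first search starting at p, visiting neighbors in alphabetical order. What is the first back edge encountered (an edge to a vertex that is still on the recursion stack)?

n→e

DFS from p (visiting neighbors in alphabetical order); mark gray on enter, black on exit:
p gray
  l gray
  l black
  m gray
    e gray
      h gray
        n gray
          n→e: e is gray → back edge
First back edge: n → e.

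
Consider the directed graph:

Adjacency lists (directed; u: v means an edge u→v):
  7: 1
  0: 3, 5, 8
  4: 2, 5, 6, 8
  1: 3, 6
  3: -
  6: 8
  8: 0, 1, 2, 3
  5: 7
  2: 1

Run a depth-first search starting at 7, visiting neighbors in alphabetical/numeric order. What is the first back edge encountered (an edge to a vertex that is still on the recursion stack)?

5→7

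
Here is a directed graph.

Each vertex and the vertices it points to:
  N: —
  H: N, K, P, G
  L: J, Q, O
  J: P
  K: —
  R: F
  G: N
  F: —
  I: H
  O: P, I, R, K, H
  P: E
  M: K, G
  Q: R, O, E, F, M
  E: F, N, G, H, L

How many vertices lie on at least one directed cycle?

A vertex is on a directed cycle iff it belongs to a strongly connected component of size ≥ 2 (or has a self-loop).
The vertices on cycles are {E, H, I, J, L, O, P, Q} — 8 in total.

8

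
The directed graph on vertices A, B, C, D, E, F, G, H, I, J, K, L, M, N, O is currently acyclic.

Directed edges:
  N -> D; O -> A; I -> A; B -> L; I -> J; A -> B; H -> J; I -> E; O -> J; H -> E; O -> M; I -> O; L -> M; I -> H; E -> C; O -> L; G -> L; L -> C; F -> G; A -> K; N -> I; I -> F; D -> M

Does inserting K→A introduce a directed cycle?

Adding K→A creates a cycle iff A can already reach K.
Path from A: A → K.
So A → … → K → A is a cycle.

Yes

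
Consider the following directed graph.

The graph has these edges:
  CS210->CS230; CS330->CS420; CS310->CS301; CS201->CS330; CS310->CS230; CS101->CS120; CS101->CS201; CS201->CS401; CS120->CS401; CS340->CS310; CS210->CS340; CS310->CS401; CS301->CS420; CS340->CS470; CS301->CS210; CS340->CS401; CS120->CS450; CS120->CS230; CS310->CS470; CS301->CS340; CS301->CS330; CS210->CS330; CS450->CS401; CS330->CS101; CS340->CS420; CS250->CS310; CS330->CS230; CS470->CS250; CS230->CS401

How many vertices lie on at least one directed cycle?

9

A vertex is on a directed cycle iff it belongs to a strongly connected component of size ≥ 2 (or has a self-loop).
The vertices on cycles are {CS101, CS201, CS210, CS250, CS301, CS310, CS330, CS340, CS470} — 9 in total.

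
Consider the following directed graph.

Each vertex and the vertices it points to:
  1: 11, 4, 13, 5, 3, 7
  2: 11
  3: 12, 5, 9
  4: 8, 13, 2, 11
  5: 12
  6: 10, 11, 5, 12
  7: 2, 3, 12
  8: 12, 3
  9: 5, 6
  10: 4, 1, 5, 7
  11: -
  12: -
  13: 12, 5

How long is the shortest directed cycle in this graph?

5

For each vertex v, BFS finds the shortest path from v back to v.
The shortest such closed walk is 9 → 6 → 10 → 1 → 3 → 9, length 5.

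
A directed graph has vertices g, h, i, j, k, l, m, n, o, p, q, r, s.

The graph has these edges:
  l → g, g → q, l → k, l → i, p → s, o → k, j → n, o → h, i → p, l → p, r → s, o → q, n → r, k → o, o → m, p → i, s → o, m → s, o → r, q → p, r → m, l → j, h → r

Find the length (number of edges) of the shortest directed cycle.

For each vertex v, BFS finds the shortest path from v back to v.
The shortest such closed walk is k → o → k, length 2.

2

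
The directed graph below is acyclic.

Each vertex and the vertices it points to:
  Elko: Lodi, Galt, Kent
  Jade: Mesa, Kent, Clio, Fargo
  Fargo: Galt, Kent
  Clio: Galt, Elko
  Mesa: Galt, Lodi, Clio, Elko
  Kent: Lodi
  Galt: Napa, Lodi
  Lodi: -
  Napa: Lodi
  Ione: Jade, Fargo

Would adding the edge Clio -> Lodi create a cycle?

Adding Clio→Lodi creates a cycle iff Lodi can already reach Clio.
Explore from Lodi: no path reaches Clio. The graph stays acyclic.

No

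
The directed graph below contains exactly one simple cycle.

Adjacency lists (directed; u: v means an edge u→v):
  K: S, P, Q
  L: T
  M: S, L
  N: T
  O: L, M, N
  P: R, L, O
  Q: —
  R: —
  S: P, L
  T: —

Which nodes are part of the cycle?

M, O, P, S

DFS with gray/black marking from P:
P gray
  R gray
  R black
  L gray
    T gray
    T black
  L black
  O gray
    O→L: L black — skip
    M gray
      S gray
        S→P: P is gray → back edge
Back edge closes the cycle P → O → M → S → P; its vertices are {M, O, P, S}.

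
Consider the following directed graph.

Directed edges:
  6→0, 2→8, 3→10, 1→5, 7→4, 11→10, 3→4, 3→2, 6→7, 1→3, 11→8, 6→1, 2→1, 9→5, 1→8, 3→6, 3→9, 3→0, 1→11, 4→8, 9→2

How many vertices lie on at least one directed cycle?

A vertex is on a directed cycle iff it belongs to a strongly connected component of size ≥ 2 (or has a self-loop).
The vertices on cycles are {1, 2, 3, 6, 9} — 5 in total.

5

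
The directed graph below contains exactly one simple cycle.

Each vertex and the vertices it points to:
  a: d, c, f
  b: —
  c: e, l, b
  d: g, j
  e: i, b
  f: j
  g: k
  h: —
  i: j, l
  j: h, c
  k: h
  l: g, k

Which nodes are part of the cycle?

DFS with gray/black marking from c:
c gray
  e gray
    i gray
      j gray
        h gray
        h black
        j→c: c is gray → back edge
Back edge closes the cycle c → e → i → j → c; its vertices are {c, e, i, j}.

c, e, i, j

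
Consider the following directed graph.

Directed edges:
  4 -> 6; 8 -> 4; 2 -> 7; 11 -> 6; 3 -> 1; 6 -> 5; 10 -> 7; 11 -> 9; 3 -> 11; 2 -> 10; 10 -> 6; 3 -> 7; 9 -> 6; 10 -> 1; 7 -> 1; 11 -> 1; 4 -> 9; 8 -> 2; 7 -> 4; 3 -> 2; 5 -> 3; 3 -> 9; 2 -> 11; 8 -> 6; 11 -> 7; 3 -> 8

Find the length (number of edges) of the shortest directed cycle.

4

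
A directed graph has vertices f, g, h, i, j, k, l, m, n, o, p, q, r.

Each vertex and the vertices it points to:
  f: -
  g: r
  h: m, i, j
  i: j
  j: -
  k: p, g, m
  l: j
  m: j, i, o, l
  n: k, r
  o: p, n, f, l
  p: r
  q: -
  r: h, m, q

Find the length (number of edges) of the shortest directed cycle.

For each vertex v, BFS finds the shortest path from v back to v.
The shortest such closed walk is o → p → r → m → o, length 4.

4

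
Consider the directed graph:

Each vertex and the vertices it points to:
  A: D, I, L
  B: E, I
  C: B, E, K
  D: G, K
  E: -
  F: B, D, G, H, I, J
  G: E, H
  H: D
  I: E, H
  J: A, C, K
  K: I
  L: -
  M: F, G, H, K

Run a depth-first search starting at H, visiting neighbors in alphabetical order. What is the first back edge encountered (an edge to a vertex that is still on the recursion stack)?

G->H

DFS from H (visiting neighbors in alphabetical order); mark gray on enter, black on exit:
H gray
  D gray
    G gray
      E gray
      E black
      G→H: H is gray → back edge
First back edge: G → H.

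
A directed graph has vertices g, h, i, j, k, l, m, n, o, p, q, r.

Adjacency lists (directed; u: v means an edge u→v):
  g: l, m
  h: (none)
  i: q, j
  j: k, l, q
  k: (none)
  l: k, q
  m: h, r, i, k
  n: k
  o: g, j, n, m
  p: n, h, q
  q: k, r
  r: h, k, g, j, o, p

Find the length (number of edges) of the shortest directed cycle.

3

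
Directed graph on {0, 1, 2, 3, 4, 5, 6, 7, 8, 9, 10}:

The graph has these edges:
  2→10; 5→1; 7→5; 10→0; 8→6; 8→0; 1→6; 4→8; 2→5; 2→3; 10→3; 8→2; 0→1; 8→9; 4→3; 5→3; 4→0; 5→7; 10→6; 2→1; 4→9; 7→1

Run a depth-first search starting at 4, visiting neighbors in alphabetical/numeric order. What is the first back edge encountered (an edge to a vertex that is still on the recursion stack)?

7->5

DFS from 4 (visiting neighbors in alphabetical/numeric order); mark gray on enter, black on exit:
4 gray
  0 gray
    1 gray
      6 gray
      6 black
    1 black
  0 black
  3 gray
  3 black
  8 gray
    8→0: 0 black — skip
    2 gray
      2→1: 1 black — skip
      2→3: 3 black — skip
      5 gray
        5→1: 1 black — skip
        5→3: 3 black — skip
        7 gray
          7→1: 1 black — skip
          7→5: 5 is gray → back edge
First back edge: 7 → 5.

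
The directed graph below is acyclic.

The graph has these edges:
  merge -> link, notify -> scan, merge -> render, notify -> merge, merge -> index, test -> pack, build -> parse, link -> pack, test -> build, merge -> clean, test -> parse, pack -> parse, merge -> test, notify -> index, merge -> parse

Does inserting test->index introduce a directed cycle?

No

Adding test→index creates a cycle iff index can already reach test.
Explore from index: no path reaches test. The graph stays acyclic.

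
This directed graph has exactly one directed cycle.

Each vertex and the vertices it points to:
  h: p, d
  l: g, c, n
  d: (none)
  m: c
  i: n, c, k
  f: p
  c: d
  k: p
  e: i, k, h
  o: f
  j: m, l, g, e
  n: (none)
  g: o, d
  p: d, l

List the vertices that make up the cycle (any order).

f, g, l, o, p

DFS with gray/black marking from l:
l gray
  g gray
    o gray
      f gray
        p gray
          d gray
          d black
          p→l: l is gray → back edge
Back edge closes the cycle l → g → o → f → p → l; its vertices are {f, g, l, o, p}.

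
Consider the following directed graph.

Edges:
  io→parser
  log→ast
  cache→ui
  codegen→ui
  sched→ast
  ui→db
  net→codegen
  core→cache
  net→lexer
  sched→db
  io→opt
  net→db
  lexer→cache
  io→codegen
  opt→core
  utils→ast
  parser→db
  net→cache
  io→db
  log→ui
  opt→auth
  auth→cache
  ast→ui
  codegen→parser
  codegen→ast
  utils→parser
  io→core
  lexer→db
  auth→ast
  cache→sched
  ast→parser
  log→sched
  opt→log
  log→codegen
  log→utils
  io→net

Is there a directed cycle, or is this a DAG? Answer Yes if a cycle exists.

DFS with white/gray/black marking, starting from sched:
sched gray
  db gray
  db black
  ast gray
    parser gray
      parser→db: db black — skip
    parser black
    ui gray
      ui→db: db black — skip
    ui black
  ast black
sched black
net gray
  lexer gray
    cache gray
      cache→sched: sched black — skip
      cache→ui: ui black — skip
    cache black
    lexer→db: db black — skip
  lexer black
  codegen gray
    codegen→ui: ui black — skip
    codegen→parser: parser black — skip
    codegen→ast: ast black — skip
  codegen black
  net→db: db black — skip
  net→cache: cache black — skip
net black
core gray
  core→cache: cache black — skip
core black
auth gray
  auth→cache: cache black — skip
  auth→ast: ast black — skip
auth black
log gray
  log→sched: sched black — skip
  log→codegen: codegen black — skip
  log→ast: ast black — skip
  log→ui: ui black — skip
  utils gray
    utils→parser: parser black — skip
    utils→ast: ast black — skip
  utils black
log black
opt gray
  opt→auth: auth black — skip
  opt→core: core black — skip
  opt→log: log black — skip
opt black
io gray
  io→db: db black — skip
  io→core: core black — skip
  io→net: net black — skip
  io→codegen: codegen black — skip
  io→parser: parser black — skip
  io→opt: opt black — skip
io black
Every edge goes to a white or black vertex — no back edge, so the graph is acyclic.

No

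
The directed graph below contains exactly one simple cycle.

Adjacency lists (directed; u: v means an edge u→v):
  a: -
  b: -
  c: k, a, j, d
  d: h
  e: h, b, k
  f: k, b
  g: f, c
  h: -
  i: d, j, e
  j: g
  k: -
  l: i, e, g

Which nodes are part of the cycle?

DFS with gray/black marking from j:
j gray
  g gray
    f gray
      k gray
      k black
      b gray
      b black
    f black
    c gray
      c→k: k black — skip
      a gray
      a black
      c→j: j is gray → back edge
Back edge closes the cycle j → g → c → j; its vertices are {c, g, j}.

c, g, j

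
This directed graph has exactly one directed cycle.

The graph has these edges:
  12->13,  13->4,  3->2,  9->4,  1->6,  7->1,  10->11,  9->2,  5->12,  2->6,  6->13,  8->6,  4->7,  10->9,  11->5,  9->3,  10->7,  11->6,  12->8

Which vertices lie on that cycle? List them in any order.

1, 4, 6, 7, 13

DFS with gray/black marking from 7:
7 gray
  1 gray
    6 gray
      13 gray
        4 gray
          4→7: 7 is gray → back edge
Back edge closes the cycle 7 → 1 → 6 → 13 → 4 → 7; its vertices are {1, 4, 6, 7, 13}.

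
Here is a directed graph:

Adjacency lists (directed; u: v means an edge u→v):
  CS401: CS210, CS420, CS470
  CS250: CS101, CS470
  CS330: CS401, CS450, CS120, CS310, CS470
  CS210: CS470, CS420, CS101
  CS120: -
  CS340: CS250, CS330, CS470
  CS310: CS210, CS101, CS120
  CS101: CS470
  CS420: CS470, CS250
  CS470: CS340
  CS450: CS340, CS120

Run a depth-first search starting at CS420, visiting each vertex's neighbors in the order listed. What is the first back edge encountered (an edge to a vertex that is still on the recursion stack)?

DFS from CS420 (visiting each vertex's neighbors in the order listed); mark gray on enter, black on exit:
CS420 gray
  CS470 gray
    CS340 gray
      CS250 gray
        CS101 gray
          CS101→CS470: CS470 is gray → back edge
First back edge: CS101 → CS470.

CS101->CS470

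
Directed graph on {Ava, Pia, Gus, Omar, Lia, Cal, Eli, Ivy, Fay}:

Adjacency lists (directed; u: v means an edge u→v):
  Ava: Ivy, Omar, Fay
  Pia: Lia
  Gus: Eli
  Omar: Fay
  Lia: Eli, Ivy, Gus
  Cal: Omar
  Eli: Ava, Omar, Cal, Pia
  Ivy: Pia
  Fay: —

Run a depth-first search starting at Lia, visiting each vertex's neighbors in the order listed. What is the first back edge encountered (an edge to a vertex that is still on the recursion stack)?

Pia->Lia

DFS from Lia (visiting each vertex's neighbors in the order listed); mark gray on enter, black on exit:
Lia gray
  Eli gray
    Ava gray
      Ivy gray
        Pia gray
          Pia→Lia: Lia is gray → back edge
First back edge: Pia → Lia.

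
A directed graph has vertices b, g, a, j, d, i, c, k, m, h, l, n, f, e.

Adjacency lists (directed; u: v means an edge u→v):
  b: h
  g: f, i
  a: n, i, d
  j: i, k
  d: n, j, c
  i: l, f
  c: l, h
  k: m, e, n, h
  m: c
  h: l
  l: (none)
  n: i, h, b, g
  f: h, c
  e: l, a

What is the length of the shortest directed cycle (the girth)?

For each vertex v, BFS finds the shortest path from v back to v.
The shortest such closed walk is a → d → j → k → e → a, length 5.

5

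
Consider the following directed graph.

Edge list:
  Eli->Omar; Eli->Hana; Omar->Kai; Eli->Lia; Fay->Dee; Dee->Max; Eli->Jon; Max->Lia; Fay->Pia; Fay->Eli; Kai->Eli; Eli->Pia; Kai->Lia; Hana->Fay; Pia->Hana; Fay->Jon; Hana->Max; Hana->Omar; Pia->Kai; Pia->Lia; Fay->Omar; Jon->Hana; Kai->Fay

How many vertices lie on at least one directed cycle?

7

A vertex is on a directed cycle iff it belongs to a strongly connected component of size ≥ 2 (or has a self-loop).
The vertices on cycles are {Eli, Fay, Jon, Kai, Pia, Hana, Omar} — 7 in total.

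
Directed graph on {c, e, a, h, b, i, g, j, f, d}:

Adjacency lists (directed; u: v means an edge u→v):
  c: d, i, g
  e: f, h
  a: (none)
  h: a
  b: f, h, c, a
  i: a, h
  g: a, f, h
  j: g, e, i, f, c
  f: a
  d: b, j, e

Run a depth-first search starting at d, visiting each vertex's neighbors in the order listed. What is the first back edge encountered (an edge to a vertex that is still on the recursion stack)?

DFS from d (visiting each vertex's neighbors in the order listed); mark gray on enter, black on exit:
d gray
  b gray
    f gray
      a gray
      a black
    f black
    h gray
      h→a: a black — skip
    h black
    c gray
      c→d: d is gray → back edge
First back edge: c → d.

c→d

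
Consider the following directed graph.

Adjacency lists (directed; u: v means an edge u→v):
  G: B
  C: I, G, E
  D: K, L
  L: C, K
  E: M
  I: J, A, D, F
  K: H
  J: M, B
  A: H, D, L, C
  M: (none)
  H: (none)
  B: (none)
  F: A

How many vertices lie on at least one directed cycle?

A vertex is on a directed cycle iff it belongs to a strongly connected component of size ≥ 2 (or has a self-loop).
The vertices on cycles are {A, C, D, F, I, L} — 6 in total.

6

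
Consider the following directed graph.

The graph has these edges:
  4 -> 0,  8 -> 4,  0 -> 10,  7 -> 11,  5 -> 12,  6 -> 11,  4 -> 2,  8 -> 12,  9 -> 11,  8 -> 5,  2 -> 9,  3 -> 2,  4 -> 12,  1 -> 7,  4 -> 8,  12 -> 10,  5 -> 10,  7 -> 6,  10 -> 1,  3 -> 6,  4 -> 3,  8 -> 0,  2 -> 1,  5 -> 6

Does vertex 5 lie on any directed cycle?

5 lies on a cycle iff there is a path from 5 back to itself.
Exploring from 5, it never reaches itself; equivalently, its strongly connected component is a singleton.

No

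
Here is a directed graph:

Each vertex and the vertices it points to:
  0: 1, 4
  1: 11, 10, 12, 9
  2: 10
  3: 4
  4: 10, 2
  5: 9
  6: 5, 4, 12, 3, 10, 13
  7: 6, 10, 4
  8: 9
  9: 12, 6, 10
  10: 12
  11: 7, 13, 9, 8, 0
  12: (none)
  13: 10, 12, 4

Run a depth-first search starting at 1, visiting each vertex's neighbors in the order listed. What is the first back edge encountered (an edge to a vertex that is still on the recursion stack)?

DFS from 1 (visiting each vertex's neighbors in the order listed); mark gray on enter, black on exit:
1 gray
  11 gray
    7 gray
      6 gray
        5 gray
          9 gray
            12 gray
            12 black
            9→6: 6 is gray → back edge
First back edge: 9 → 6.

9->6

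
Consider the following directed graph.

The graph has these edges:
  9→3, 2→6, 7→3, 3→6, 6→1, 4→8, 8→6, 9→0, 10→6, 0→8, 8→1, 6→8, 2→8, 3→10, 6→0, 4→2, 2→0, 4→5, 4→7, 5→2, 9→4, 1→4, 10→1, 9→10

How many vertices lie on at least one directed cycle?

10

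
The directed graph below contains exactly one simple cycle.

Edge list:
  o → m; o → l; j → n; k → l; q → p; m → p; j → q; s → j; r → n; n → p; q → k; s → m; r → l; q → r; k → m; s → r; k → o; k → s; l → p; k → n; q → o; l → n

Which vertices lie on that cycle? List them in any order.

j, k, q, s

DFS with gray/black marking from s:
s gray
  m gray
    p gray
    p black
  m black
  r gray
    l gray
      l→p: p black — skip
      n gray
        n→p: p black — skip
      n black
    l black
    r→n: n black — skip
  r black
  j gray
    j→n: n black — skip
    q gray
      q→r: r black — skip
      k gray
        o gray
          o→m: m black — skip
          o→l: l black — skip
        o black
        k→l: l black — skip
        k→n: n black — skip
        k→s: s is gray → back edge
Back edge closes the cycle s → j → q → k → s; its vertices are {j, k, q, s}.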